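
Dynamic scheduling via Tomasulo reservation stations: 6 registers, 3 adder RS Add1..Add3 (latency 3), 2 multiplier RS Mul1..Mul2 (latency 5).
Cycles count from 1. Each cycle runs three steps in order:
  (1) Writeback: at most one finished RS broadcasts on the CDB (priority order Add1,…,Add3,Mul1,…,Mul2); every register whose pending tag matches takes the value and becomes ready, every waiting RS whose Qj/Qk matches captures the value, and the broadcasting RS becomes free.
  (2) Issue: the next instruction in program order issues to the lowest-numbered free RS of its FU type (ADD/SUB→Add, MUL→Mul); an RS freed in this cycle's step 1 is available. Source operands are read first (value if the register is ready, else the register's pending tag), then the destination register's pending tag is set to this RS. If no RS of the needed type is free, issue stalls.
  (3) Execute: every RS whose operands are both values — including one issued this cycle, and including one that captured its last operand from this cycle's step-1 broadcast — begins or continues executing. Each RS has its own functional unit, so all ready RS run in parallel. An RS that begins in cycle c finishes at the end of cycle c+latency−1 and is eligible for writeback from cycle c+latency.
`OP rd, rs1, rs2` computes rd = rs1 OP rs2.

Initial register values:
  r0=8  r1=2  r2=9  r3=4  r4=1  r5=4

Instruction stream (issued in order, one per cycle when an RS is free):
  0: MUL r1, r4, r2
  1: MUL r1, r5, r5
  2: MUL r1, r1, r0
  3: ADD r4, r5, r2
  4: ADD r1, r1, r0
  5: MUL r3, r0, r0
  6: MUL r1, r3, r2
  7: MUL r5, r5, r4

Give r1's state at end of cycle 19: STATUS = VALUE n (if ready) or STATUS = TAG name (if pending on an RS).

  c1: issue MUL r1<-Mul1  regs: r0:8,r1:Mul1,r2:9,r3:4,r4:1,r5:4
  c2: issue MUL r1<-Mul2  regs: r0:8,r1:Mul2,r2:9,r3:4,r4:1,r5:4
  c3: stall  regs: r0:8,r1:Mul2,r2:9,r3:4,r4:1,r5:4
  c4: stall  regs: r0:8,r1:Mul2,r2:9,r3:4,r4:1,r5:4
  c5: stall  regs: r0:8,r1:Mul2,r2:9,r3:4,r4:1,r5:4
  c6: CDB Mul1=9; issue MUL r1<-Mul1  regs: r0:8,r1:Mul1,r2:9,r3:4,r4:1,r5:4
  c7: CDB Mul2=16; issue ADD r4<-Add1  regs: r0:8,r1:Mul1,r2:9,r3:4,r4:Add1,r5:4
  c8: issue ADD r1<-Add2  regs: r0:8,r1:Add2,r2:9,r3:4,r4:Add1,r5:4
  c9: issue MUL r3<-Mul2  regs: r0:8,r1:Add2,r2:9,r3:Mul2,r4:Add1,r5:4
  c10: CDB Add1=13; stall  regs: r0:8,r1:Add2,r2:9,r3:Mul2,r4:13,r5:4
  c11: stall  regs: r0:8,r1:Add2,r2:9,r3:Mul2,r4:13,r5:4
  c12: CDB Mul1=128; issue MUL r1<-Mul1  regs: r0:8,r1:Mul1,r2:9,r3:Mul2,r4:13,r5:4
  c13: stall  regs: r0:8,r1:Mul1,r2:9,r3:Mul2,r4:13,r5:4
  c14: CDB Mul2=64; issue MUL r5<-Mul2  regs: r0:8,r1:Mul1,r2:9,r3:64,r4:13,r5:Mul2
  c15: CDB Add2=136  regs: r0:8,r1:Mul1,r2:9,r3:64,r4:13,r5:Mul2
  c16: -  regs: r0:8,r1:Mul1,r2:9,r3:64,r4:13,r5:Mul2
  c17: -  regs: r0:8,r1:Mul1,r2:9,r3:64,r4:13,r5:Mul2
  c18: -  regs: r0:8,r1:Mul1,r2:9,r3:64,r4:13,r5:Mul2
  c19: CDB Mul1=576  regs: r0:8,r1:576,r2:9,r3:64,r4:13,r5:Mul2

STATUS = VALUE 576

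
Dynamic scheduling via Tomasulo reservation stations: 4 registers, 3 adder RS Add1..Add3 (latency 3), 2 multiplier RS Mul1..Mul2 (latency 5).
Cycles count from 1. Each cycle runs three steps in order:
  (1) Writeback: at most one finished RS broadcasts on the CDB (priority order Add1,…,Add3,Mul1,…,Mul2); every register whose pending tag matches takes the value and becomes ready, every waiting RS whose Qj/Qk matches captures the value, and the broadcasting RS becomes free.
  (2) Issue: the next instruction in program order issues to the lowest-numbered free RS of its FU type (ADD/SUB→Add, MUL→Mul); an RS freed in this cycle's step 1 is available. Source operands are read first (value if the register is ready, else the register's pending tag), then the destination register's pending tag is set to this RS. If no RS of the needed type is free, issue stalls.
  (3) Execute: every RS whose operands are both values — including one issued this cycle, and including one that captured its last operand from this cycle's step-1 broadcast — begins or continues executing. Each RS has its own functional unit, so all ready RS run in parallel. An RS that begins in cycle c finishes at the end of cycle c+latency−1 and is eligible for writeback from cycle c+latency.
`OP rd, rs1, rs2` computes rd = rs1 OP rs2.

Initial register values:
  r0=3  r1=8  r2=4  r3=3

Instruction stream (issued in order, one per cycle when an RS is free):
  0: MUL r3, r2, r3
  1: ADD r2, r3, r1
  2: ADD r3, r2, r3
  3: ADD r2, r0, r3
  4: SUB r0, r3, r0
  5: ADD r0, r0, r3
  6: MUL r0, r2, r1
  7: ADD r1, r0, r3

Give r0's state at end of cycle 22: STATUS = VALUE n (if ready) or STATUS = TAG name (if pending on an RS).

cycle 1: issue MUL r3<-Mul1 // r0:3,r1:8,r2:4,r3:Mul1
cycle 2: issue ADD r2<-Add1 // r0:3,r1:8,r2:Add1,r3:Mul1
cycle 3: issue ADD r3<-Add2 // r0:3,r1:8,r2:Add1,r3:Add2
cycle 4: issue ADD r2<-Add3 // r0:3,r1:8,r2:Add3,r3:Add2
cycle 5: stall // r0:3,r1:8,r2:Add3,r3:Add2
cycle 6: CDB Mul1=12; stall // r0:3,r1:8,r2:Add3,r3:Add2
cycle 7: stall // r0:3,r1:8,r2:Add3,r3:Add2
cycle 8: stall // r0:3,r1:8,r2:Add3,r3:Add2
cycle 9: CDB Add1=20; issue SUB r0<-Add1 // r0:Add1,r1:8,r2:Add3,r3:Add2
cycle 10: stall // r0:Add1,r1:8,r2:Add3,r3:Add2
cycle 11: stall // r0:Add1,r1:8,r2:Add3,r3:Add2
cycle 12: CDB Add2=32; issue ADD r0<-Add2 // r0:Add2,r1:8,r2:Add3,r3:32
cycle 13: issue MUL r0<-Mul1 // r0:Mul1,r1:8,r2:Add3,r3:32
cycle 14: stall // r0:Mul1,r1:8,r2:Add3,r3:32
cycle 15: CDB Add1=29; issue ADD r1<-Add1 // r0:Mul1,r1:Add1,r2:Add3,r3:32
cycle 16: CDB Add3=35 // r0:Mul1,r1:Add1,r2:35,r3:32
cycle 17: - // r0:Mul1,r1:Add1,r2:35,r3:32
cycle 18: CDB Add2=61 // r0:Mul1,r1:Add1,r2:35,r3:32
cycle 19: - // r0:Mul1,r1:Add1,r2:35,r3:32
cycle 20: - // r0:Mul1,r1:Add1,r2:35,r3:32
cycle 21: CDB Mul1=280 // r0:280,r1:Add1,r2:35,r3:32
cycle 22: - // r0:280,r1:Add1,r2:35,r3:32

STATUS = VALUE 280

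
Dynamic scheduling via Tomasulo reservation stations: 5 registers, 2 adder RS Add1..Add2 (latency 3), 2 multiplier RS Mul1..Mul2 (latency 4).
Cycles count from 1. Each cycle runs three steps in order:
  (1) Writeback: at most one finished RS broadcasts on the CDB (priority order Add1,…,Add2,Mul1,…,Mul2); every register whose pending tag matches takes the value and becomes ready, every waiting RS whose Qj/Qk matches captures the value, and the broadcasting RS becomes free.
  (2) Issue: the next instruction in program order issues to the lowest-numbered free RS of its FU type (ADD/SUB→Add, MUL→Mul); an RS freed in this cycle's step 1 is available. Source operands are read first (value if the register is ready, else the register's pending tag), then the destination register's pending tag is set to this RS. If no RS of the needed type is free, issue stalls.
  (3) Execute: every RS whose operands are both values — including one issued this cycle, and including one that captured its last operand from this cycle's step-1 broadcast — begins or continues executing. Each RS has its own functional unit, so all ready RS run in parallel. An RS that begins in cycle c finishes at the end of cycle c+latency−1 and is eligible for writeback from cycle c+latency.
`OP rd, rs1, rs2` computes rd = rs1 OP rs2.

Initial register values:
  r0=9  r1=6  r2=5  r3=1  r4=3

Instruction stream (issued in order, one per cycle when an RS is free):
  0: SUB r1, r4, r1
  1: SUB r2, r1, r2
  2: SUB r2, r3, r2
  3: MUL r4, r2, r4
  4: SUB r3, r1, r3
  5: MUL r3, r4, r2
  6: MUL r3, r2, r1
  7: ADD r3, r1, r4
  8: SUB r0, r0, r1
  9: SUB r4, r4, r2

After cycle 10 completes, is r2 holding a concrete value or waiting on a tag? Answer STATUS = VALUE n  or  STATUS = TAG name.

cycle 1: issue SUB r1<-Add1 // r0:9,r1:Add1,r2:5,r3:1,r4:3
cycle 2: issue SUB r2<-Add2 // r0:9,r1:Add1,r2:Add2,r3:1,r4:3
cycle 3: stall // r0:9,r1:Add1,r2:Add2,r3:1,r4:3
cycle 4: CDB Add1=-3; issue SUB r2<-Add1 // r0:9,r1:-3,r2:Add1,r3:1,r4:3
cycle 5: issue MUL r4<-Mul1 // r0:9,r1:-3,r2:Add1,r3:1,r4:Mul1
cycle 6: stall // r0:9,r1:-3,r2:Add1,r3:1,r4:Mul1
cycle 7: CDB Add2=-8; issue SUB r3<-Add2 // r0:9,r1:-3,r2:Add1,r3:Add2,r4:Mul1
cycle 8: issue MUL r3<-Mul2 // r0:9,r1:-3,r2:Add1,r3:Mul2,r4:Mul1
cycle 9: stall // r0:9,r1:-3,r2:Add1,r3:Mul2,r4:Mul1
cycle 10: CDB Add1=9; stall // r0:9,r1:-3,r2:9,r3:Mul2,r4:Mul1

STATUS = VALUE 9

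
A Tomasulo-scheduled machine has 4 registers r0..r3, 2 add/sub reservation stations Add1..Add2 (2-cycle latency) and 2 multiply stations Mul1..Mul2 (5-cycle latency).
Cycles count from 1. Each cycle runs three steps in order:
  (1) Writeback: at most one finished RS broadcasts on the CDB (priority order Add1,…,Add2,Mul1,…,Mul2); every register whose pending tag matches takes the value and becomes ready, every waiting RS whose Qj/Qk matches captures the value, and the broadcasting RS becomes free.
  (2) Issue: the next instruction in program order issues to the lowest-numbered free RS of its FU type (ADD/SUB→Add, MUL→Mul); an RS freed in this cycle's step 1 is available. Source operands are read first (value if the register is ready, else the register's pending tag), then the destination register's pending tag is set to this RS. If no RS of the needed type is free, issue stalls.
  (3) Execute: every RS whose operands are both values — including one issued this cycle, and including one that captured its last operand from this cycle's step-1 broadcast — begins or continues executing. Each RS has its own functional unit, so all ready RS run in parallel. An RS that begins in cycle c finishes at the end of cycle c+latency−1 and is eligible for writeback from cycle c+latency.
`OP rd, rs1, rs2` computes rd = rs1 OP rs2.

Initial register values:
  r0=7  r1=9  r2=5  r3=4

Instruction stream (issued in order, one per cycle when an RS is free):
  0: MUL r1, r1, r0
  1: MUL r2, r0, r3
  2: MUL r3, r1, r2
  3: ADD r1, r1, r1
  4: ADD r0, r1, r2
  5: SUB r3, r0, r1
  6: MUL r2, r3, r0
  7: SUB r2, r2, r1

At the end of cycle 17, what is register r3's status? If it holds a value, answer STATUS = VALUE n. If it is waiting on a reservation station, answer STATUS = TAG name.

STATUS = VALUE 28

cycle 1: issue MUL r1<-Mul1 // r0:7,r1:Mul1,r2:5,r3:4
cycle 2: issue MUL r2<-Mul2 // r0:7,r1:Mul1,r2:Mul2,r3:4
cycle 3: stall // r0:7,r1:Mul1,r2:Mul2,r3:4
cycle 4: stall // r0:7,r1:Mul1,r2:Mul2,r3:4
cycle 5: stall // r0:7,r1:Mul1,r2:Mul2,r3:4
cycle 6: CDB Mul1=63; issue MUL r3<-Mul1 // r0:7,r1:63,r2:Mul2,r3:Mul1
cycle 7: CDB Mul2=28; issue ADD r1<-Add1 // r0:7,r1:Add1,r2:28,r3:Mul1
cycle 8: issue ADD r0<-Add2 // r0:Add2,r1:Add1,r2:28,r3:Mul1
cycle 9: CDB Add1=126; issue SUB r3<-Add1 // r0:Add2,r1:126,r2:28,r3:Add1
cycle 10: issue MUL r2<-Mul2 // r0:Add2,r1:126,r2:Mul2,r3:Add1
cycle 11: CDB Add2=154; issue SUB r2<-Add2 // r0:154,r1:126,r2:Add2,r3:Add1
cycle 12: CDB Mul1=1764 // r0:154,r1:126,r2:Add2,r3:Add1
cycle 13: CDB Add1=28 // r0:154,r1:126,r2:Add2,r3:28
cycle 14: - // r0:154,r1:126,r2:Add2,r3:28
cycle 15: - // r0:154,r1:126,r2:Add2,r3:28
cycle 16: - // r0:154,r1:126,r2:Add2,r3:28
cycle 17: - // r0:154,r1:126,r2:Add2,r3:28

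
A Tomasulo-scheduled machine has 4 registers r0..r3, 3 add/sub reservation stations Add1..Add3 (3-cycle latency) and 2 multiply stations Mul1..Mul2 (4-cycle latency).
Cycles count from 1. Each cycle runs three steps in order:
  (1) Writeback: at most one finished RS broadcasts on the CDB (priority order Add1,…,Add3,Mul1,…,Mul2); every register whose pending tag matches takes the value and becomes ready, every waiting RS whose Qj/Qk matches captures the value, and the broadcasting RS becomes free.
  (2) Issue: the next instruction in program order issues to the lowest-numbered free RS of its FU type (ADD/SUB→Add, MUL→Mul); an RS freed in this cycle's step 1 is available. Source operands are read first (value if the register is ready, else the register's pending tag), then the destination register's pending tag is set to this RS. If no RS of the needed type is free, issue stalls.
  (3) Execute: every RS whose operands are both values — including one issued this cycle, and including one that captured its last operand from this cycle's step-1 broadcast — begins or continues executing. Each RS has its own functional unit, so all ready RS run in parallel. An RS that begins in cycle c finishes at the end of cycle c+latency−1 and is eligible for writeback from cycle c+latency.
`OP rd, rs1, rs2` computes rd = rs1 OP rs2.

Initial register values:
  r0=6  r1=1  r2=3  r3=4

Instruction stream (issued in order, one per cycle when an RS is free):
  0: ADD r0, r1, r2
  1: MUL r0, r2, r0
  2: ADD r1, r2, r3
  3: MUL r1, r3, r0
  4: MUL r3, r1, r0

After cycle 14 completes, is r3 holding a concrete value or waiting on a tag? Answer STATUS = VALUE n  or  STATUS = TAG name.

c1: issue ADD r0<-Add1 | r0:Add1,r1:1,r2:3,r3:4
c2: issue MUL r0<-Mul1 | r0:Mul1,r1:1,r2:3,r3:4
c3: issue ADD r1<-Add2 | r0:Mul1,r1:Add2,r2:3,r3:4
c4: CDB Add1=4; issue MUL r1<-Mul2 | r0:Mul1,r1:Mul2,r2:3,r3:4
c5: stall | r0:Mul1,r1:Mul2,r2:3,r3:4
c6: CDB Add2=7; stall | r0:Mul1,r1:Mul2,r2:3,r3:4
c7: stall | r0:Mul1,r1:Mul2,r2:3,r3:4
c8: CDB Mul1=12; issue MUL r3<-Mul1 | r0:12,r1:Mul2,r2:3,r3:Mul1
c9: - | r0:12,r1:Mul2,r2:3,r3:Mul1
c10: - | r0:12,r1:Mul2,r2:3,r3:Mul1
c11: - | r0:12,r1:Mul2,r2:3,r3:Mul1
c12: CDB Mul2=48 | r0:12,r1:48,r2:3,r3:Mul1
c13: - | r0:12,r1:48,r2:3,r3:Mul1
c14: - | r0:12,r1:48,r2:3,r3:Mul1

STATUS = TAG Mul1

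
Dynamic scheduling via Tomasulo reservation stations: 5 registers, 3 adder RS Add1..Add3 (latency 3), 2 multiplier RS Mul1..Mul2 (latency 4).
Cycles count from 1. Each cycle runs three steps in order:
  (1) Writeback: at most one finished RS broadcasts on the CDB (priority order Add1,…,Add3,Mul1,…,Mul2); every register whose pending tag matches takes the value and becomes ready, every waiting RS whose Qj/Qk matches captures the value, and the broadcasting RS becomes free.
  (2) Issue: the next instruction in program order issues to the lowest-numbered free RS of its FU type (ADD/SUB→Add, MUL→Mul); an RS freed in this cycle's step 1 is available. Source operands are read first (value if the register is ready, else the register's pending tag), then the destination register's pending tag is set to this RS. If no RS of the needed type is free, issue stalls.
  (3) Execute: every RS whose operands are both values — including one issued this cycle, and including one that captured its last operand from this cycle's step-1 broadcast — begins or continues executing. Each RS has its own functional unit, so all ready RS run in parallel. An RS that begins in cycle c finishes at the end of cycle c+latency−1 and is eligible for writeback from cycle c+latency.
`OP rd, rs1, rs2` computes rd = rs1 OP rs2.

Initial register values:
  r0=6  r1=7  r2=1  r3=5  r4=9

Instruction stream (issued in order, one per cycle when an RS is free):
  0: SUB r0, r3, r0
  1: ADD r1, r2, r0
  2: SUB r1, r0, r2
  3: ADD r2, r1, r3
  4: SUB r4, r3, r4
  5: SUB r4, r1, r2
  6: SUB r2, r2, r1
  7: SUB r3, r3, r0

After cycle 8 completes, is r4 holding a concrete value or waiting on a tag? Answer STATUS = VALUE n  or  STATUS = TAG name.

STATUS = TAG Add3

c1: issue SUB r0<-Add1 | r0:Add1,r1:7,r2:1,r3:5,r4:9
c2: issue ADD r1<-Add2 | r0:Add1,r1:Add2,r2:1,r3:5,r4:9
c3: issue SUB r1<-Add3 | r0:Add1,r1:Add3,r2:1,r3:5,r4:9
c4: CDB Add1=-1; issue ADD r2<-Add1 | r0:-1,r1:Add3,r2:Add1,r3:5,r4:9
c5: stall | r0:-1,r1:Add3,r2:Add1,r3:5,r4:9
c6: stall | r0:-1,r1:Add3,r2:Add1,r3:5,r4:9
c7: CDB Add2=0; issue SUB r4<-Add2 | r0:-1,r1:Add3,r2:Add1,r3:5,r4:Add2
c8: CDB Add3=-2; issue SUB r4<-Add3 | r0:-1,r1:-2,r2:Add1,r3:5,r4:Add3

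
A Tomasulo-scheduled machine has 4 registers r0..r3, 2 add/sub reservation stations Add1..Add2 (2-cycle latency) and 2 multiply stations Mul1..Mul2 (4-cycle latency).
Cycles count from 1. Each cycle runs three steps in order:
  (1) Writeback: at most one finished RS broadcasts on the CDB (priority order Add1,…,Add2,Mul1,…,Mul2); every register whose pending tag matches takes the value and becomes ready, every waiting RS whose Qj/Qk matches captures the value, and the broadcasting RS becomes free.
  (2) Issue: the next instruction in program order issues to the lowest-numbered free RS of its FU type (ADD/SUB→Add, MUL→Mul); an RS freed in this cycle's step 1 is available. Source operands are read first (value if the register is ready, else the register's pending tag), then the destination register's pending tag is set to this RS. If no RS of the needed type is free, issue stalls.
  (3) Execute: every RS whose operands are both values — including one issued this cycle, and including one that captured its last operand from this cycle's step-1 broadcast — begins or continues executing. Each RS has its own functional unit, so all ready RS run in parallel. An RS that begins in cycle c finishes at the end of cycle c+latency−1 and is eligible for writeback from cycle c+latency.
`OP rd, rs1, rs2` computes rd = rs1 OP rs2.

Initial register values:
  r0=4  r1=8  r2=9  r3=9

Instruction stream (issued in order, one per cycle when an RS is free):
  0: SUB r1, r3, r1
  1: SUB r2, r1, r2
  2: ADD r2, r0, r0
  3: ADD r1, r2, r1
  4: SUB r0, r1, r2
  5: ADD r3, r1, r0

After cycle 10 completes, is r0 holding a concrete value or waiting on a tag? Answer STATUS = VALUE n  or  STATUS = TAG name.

cycle 1: issue SUB r1<-Add1 // r0:4,r1:Add1,r2:9,r3:9
cycle 2: issue SUB r2<-Add2 // r0:4,r1:Add1,r2:Add2,r3:9
cycle 3: CDB Add1=1; issue ADD r2<-Add1 // r0:4,r1:1,r2:Add1,r3:9
cycle 4: stall // r0:4,r1:1,r2:Add1,r3:9
cycle 5: CDB Add1=8; issue ADD r1<-Add1 // r0:4,r1:Add1,r2:8,r3:9
cycle 6: CDB Add2=-8; issue SUB r0<-Add2 // r0:Add2,r1:Add1,r2:8,r3:9
cycle 7: CDB Add1=9; issue ADD r3<-Add1 // r0:Add2,r1:9,r2:8,r3:Add1
cycle 8: - // r0:Add2,r1:9,r2:8,r3:Add1
cycle 9: CDB Add2=1 // r0:1,r1:9,r2:8,r3:Add1
cycle 10: - // r0:1,r1:9,r2:8,r3:Add1

STATUS = VALUE 1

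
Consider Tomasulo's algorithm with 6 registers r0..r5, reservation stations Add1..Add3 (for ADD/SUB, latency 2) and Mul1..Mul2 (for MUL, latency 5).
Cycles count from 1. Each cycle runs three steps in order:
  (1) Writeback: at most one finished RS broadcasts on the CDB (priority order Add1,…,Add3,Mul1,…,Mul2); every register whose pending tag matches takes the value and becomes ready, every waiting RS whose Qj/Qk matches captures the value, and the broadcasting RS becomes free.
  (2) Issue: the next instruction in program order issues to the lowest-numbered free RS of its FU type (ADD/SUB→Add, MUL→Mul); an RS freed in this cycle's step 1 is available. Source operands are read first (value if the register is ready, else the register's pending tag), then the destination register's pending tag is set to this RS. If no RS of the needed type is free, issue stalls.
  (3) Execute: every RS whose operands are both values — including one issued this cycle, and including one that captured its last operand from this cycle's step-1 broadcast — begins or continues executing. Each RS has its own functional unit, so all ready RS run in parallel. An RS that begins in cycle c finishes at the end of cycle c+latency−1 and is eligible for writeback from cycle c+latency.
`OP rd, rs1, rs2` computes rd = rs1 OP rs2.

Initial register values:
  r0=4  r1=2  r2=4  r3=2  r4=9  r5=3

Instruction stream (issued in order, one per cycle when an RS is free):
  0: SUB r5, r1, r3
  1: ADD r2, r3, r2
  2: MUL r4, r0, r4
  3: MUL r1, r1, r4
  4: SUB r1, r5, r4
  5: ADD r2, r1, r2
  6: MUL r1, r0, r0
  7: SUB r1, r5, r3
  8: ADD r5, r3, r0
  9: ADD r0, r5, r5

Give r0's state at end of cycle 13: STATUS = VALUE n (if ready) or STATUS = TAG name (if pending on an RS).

STATUS = TAG Add3

c1: issue SUB r5<-Add1 | r0:4,r1:2,r2:4,r3:2,r4:9,r5:Add1
c2: issue ADD r2<-Add2 | r0:4,r1:2,r2:Add2,r3:2,r4:9,r5:Add1
c3: CDB Add1=0; issue MUL r4<-Mul1 | r0:4,r1:2,r2:Add2,r3:2,r4:Mul1,r5:0
c4: CDB Add2=6; issue MUL r1<-Mul2 | r0:4,r1:Mul2,r2:6,r3:2,r4:Mul1,r5:0
c5: issue SUB r1<-Add1 | r0:4,r1:Add1,r2:6,r3:2,r4:Mul1,r5:0
c6: issue ADD r2<-Add2 | r0:4,r1:Add1,r2:Add2,r3:2,r4:Mul1,r5:0
c7: stall | r0:4,r1:Add1,r2:Add2,r3:2,r4:Mul1,r5:0
c8: CDB Mul1=36; issue MUL r1<-Mul1 | r0:4,r1:Mul1,r2:Add2,r3:2,r4:36,r5:0
c9: issue SUB r1<-Add3 | r0:4,r1:Add3,r2:Add2,r3:2,r4:36,r5:0
c10: CDB Add1=-36; issue ADD r5<-Add1 | r0:4,r1:Add3,r2:Add2,r3:2,r4:36,r5:Add1
c11: CDB Add3=-2; issue ADD r0<-Add3 | r0:Add3,r1:-2,r2:Add2,r3:2,r4:36,r5:Add1
c12: CDB Add1=6 | r0:Add3,r1:-2,r2:Add2,r3:2,r4:36,r5:6
c13: CDB Add2=-30 | r0:Add3,r1:-2,r2:-30,r3:2,r4:36,r5:6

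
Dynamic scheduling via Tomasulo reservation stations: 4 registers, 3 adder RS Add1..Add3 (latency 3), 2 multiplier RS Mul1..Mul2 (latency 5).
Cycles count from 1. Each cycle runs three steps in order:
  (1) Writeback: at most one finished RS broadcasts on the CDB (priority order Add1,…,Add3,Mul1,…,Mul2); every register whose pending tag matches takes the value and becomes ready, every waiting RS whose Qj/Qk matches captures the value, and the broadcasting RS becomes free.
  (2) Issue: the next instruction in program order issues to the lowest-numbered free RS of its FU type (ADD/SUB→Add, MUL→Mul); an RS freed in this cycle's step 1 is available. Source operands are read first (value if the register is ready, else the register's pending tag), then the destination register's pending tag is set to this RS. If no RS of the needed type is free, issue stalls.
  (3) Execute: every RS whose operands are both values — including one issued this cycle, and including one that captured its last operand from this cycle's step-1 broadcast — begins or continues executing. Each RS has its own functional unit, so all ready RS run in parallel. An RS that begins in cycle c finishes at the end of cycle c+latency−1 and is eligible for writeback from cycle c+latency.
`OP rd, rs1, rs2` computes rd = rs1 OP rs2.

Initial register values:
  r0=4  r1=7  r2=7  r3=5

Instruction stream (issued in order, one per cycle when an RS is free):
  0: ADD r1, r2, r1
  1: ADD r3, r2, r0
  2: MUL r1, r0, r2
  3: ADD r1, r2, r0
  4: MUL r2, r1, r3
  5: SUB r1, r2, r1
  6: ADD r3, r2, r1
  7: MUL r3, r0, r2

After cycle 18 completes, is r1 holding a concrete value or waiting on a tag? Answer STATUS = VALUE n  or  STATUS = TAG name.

STATUS = VALUE 110

c1: issue ADD r1<-Add1 | r0:4,r1:Add1,r2:7,r3:5
c2: issue ADD r3<-Add2 | r0:4,r1:Add1,r2:7,r3:Add2
c3: issue MUL r1<-Mul1 | r0:4,r1:Mul1,r2:7,r3:Add2
c4: CDB Add1=14; issue ADD r1<-Add1 | r0:4,r1:Add1,r2:7,r3:Add2
c5: CDB Add2=11; issue MUL r2<-Mul2 | r0:4,r1:Add1,r2:Mul2,r3:11
c6: issue SUB r1<-Add2 | r0:4,r1:Add2,r2:Mul2,r3:11
c7: CDB Add1=11; issue ADD r3<-Add1 | r0:4,r1:Add2,r2:Mul2,r3:Add1
c8: CDB Mul1=28; issue MUL r3<-Mul1 | r0:4,r1:Add2,r2:Mul2,r3:Mul1
c9: - | r0:4,r1:Add2,r2:Mul2,r3:Mul1
c10: - | r0:4,r1:Add2,r2:Mul2,r3:Mul1
c11: - | r0:4,r1:Add2,r2:Mul2,r3:Mul1
c12: CDB Mul2=121 | r0:4,r1:Add2,r2:121,r3:Mul1
c13: - | r0:4,r1:Add2,r2:121,r3:Mul1
c14: - | r0:4,r1:Add2,r2:121,r3:Mul1
c15: CDB Add2=110 | r0:4,r1:110,r2:121,r3:Mul1
c16: - | r0:4,r1:110,r2:121,r3:Mul1
c17: CDB Mul1=484 | r0:4,r1:110,r2:121,r3:484
c18: CDB Add1=231 | r0:4,r1:110,r2:121,r3:484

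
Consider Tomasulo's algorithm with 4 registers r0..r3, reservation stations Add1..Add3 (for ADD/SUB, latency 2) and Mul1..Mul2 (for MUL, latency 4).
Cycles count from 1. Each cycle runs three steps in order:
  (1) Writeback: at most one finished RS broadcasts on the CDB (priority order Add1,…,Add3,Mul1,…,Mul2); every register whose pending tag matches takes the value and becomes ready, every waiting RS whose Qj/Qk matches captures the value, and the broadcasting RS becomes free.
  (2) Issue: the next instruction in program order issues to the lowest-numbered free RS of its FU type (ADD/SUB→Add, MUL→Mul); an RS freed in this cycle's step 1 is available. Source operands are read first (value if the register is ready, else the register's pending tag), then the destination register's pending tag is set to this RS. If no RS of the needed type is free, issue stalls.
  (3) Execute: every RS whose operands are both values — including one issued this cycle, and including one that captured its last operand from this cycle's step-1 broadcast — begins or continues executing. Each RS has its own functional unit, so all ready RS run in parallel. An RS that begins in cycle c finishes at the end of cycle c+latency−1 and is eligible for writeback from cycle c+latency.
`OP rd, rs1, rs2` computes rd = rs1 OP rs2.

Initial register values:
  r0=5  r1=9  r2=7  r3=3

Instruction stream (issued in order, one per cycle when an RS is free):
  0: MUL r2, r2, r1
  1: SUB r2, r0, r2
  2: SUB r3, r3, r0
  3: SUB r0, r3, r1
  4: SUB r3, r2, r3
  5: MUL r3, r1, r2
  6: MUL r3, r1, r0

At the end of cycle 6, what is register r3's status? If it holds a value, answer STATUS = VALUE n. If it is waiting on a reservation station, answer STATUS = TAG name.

STATUS = TAG Mul1

c1: issue MUL r2<-Mul1 | r0:5,r1:9,r2:Mul1,r3:3
c2: issue SUB r2<-Add1 | r0:5,r1:9,r2:Add1,r3:3
c3: issue SUB r3<-Add2 | r0:5,r1:9,r2:Add1,r3:Add2
c4: issue SUB r0<-Add3 | r0:Add3,r1:9,r2:Add1,r3:Add2
c5: CDB Add2=-2; issue SUB r3<-Add2 | r0:Add3,r1:9,r2:Add1,r3:Add2
c6: CDB Mul1=63; issue MUL r3<-Mul1 | r0:Add3,r1:9,r2:Add1,r3:Mul1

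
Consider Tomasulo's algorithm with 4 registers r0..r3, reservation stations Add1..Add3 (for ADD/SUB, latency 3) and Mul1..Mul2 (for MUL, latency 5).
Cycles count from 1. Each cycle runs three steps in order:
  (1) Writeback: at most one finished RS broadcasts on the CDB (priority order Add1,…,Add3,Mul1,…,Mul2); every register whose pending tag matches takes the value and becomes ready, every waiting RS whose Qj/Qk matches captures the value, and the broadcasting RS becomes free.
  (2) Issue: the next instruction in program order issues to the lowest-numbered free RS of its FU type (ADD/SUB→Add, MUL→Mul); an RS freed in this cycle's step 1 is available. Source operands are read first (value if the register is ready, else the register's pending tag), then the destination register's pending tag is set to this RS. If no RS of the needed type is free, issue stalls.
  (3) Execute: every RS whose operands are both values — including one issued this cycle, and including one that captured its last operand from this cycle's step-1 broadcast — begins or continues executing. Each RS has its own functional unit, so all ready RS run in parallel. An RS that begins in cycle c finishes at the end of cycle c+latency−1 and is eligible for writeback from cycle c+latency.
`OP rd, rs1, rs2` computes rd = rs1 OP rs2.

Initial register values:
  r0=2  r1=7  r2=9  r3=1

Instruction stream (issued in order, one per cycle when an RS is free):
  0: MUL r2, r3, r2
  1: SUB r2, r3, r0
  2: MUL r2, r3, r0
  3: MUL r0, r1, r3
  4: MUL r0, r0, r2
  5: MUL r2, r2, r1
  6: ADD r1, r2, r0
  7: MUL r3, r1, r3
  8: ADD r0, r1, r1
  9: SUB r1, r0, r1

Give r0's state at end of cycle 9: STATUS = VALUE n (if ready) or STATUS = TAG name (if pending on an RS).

  c1: issue MUL r2<-Mul1  regs: r0:2,r1:7,r2:Mul1,r3:1
  c2: issue SUB r2<-Add1  regs: r0:2,r1:7,r2:Add1,r3:1
  c3: issue MUL r2<-Mul2  regs: r0:2,r1:7,r2:Mul2,r3:1
  c4: stall  regs: r0:2,r1:7,r2:Mul2,r3:1
  c5: CDB Add1=-1; stall  regs: r0:2,r1:7,r2:Mul2,r3:1
  c6: CDB Mul1=9; issue MUL r0<-Mul1  regs: r0:Mul1,r1:7,r2:Mul2,r3:1
  c7: stall  regs: r0:Mul1,r1:7,r2:Mul2,r3:1
  c8: CDB Mul2=2; issue MUL r0<-Mul2  regs: r0:Mul2,r1:7,r2:2,r3:1
  c9: stall  regs: r0:Mul2,r1:7,r2:2,r3:1

STATUS = TAG Mul2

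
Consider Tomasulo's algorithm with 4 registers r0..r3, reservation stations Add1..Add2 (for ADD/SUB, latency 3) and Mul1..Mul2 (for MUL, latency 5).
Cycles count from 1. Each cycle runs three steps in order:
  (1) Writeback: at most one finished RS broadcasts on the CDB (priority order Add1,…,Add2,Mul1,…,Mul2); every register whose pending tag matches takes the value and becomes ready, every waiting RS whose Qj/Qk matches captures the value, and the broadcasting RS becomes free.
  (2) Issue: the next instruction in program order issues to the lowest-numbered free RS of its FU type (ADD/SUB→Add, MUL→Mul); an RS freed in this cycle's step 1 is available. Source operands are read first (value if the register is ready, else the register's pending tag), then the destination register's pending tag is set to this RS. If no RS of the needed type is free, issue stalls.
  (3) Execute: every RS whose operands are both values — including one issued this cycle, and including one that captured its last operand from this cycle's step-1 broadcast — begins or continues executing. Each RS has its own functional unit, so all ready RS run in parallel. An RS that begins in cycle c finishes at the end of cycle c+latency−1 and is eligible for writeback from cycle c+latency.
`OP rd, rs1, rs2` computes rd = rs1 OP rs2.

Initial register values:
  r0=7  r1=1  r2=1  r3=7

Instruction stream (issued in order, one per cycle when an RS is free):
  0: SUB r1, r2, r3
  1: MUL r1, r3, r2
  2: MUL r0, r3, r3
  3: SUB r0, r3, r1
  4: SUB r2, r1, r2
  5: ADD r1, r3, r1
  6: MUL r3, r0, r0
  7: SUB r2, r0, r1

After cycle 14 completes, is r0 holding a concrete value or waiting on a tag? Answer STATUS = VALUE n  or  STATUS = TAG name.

STATUS = VALUE 0

  c1: issue SUB r1<-Add1  regs: r0:7,r1:Add1,r2:1,r3:7
  c2: issue MUL r1<-Mul1  regs: r0:7,r1:Mul1,r2:1,r3:7
  c3: issue MUL r0<-Mul2  regs: r0:Mul2,r1:Mul1,r2:1,r3:7
  c4: CDB Add1=-6; issue SUB r0<-Add1  regs: r0:Add1,r1:Mul1,r2:1,r3:7
  c5: issue SUB r2<-Add2  regs: r0:Add1,r1:Mul1,r2:Add2,r3:7
  c6: stall  regs: r0:Add1,r1:Mul1,r2:Add2,r3:7
  c7: CDB Mul1=7; stall  regs: r0:Add1,r1:7,r2:Add2,r3:7
  c8: CDB Mul2=49; stall  regs: r0:Add1,r1:7,r2:Add2,r3:7
  c9: stall  regs: r0:Add1,r1:7,r2:Add2,r3:7
  c10: CDB Add1=0; issue ADD r1<-Add1  regs: r0:0,r1:Add1,r2:Add2,r3:7
  c11: CDB Add2=6; issue MUL r3<-Mul1  regs: r0:0,r1:Add1,r2:6,r3:Mul1
  c12: issue SUB r2<-Add2  regs: r0:0,r1:Add1,r2:Add2,r3:Mul1
  c13: CDB Add1=14  regs: r0:0,r1:14,r2:Add2,r3:Mul1
  c14: -  regs: r0:0,r1:14,r2:Add2,r3:Mul1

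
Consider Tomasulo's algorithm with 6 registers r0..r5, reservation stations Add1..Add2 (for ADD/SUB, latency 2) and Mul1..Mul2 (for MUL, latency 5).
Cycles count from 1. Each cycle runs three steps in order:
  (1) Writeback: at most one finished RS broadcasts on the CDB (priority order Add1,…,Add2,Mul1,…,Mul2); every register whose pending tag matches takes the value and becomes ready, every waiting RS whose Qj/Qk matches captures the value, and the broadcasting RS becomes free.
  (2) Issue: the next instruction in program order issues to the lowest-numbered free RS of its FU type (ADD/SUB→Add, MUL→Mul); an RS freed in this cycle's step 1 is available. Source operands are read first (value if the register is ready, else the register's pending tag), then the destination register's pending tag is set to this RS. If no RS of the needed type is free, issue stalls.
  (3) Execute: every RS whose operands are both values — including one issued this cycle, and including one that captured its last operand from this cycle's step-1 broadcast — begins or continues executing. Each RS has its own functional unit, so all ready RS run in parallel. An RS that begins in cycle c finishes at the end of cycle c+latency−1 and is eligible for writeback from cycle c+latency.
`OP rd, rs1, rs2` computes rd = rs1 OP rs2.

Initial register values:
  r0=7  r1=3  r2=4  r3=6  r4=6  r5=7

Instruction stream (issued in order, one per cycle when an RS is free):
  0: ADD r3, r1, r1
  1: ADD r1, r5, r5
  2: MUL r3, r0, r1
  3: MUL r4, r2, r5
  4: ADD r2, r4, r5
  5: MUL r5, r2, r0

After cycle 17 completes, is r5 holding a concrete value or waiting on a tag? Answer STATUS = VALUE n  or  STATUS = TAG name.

  c1: issue ADD r3<-Add1  regs: r0:7,r1:3,r2:4,r3:Add1,r4:6,r5:7
  c2: issue ADD r1<-Add2  regs: r0:7,r1:Add2,r2:4,r3:Add1,r4:6,r5:7
  c3: CDB Add1=6; issue MUL r3<-Mul1  regs: r0:7,r1:Add2,r2:4,r3:Mul1,r4:6,r5:7
  c4: CDB Add2=14; issue MUL r4<-Mul2  regs: r0:7,r1:14,r2:4,r3:Mul1,r4:Mul2,r5:7
  c5: issue ADD r2<-Add1  regs: r0:7,r1:14,r2:Add1,r3:Mul1,r4:Mul2,r5:7
  c6: stall  regs: r0:7,r1:14,r2:Add1,r3:Mul1,r4:Mul2,r5:7
  c7: stall  regs: r0:7,r1:14,r2:Add1,r3:Mul1,r4:Mul2,r5:7
  c8: stall  regs: r0:7,r1:14,r2:Add1,r3:Mul1,r4:Mul2,r5:7
  c9: CDB Mul1=98; issue MUL r5<-Mul1  regs: r0:7,r1:14,r2:Add1,r3:98,r4:Mul2,r5:Mul1
  c10: CDB Mul2=28  regs: r0:7,r1:14,r2:Add1,r3:98,r4:28,r5:Mul1
  c11: -  regs: r0:7,r1:14,r2:Add1,r3:98,r4:28,r5:Mul1
  c12: CDB Add1=35  regs: r0:7,r1:14,r2:35,r3:98,r4:28,r5:Mul1
  c13: -  regs: r0:7,r1:14,r2:35,r3:98,r4:28,r5:Mul1
  c14: -  regs: r0:7,r1:14,r2:35,r3:98,r4:28,r5:Mul1
  c15: -  regs: r0:7,r1:14,r2:35,r3:98,r4:28,r5:Mul1
  c16: -  regs: r0:7,r1:14,r2:35,r3:98,r4:28,r5:Mul1
  c17: CDB Mul1=245  regs: r0:7,r1:14,r2:35,r3:98,r4:28,r5:245

STATUS = VALUE 245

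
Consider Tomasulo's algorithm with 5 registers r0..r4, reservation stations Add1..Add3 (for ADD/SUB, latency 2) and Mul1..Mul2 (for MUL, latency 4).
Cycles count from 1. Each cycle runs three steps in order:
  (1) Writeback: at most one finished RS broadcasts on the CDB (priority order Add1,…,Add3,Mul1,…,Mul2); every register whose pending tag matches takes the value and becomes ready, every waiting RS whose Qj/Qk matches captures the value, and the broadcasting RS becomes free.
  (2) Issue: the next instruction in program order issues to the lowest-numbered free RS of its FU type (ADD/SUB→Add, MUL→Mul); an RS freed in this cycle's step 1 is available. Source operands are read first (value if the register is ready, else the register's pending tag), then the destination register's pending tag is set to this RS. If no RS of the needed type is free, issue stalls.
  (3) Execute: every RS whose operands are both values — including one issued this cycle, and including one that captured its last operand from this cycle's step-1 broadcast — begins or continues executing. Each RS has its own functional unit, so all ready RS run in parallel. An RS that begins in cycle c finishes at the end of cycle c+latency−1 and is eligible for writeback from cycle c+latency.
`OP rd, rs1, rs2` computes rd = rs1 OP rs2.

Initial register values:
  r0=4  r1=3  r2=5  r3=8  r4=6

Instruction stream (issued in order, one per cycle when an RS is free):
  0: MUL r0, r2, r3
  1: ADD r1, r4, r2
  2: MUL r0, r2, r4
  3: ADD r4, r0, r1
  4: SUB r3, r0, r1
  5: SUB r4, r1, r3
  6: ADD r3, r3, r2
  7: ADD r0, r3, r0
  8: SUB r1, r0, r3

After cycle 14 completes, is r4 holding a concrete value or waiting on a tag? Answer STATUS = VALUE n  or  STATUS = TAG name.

c1: issue MUL r0<-Mul1 | r0:Mul1,r1:3,r2:5,r3:8,r4:6
c2: issue ADD r1<-Add1 | r0:Mul1,r1:Add1,r2:5,r3:8,r4:6
c3: issue MUL r0<-Mul2 | r0:Mul2,r1:Add1,r2:5,r3:8,r4:6
c4: CDB Add1=11; issue ADD r4<-Add1 | r0:Mul2,r1:11,r2:5,r3:8,r4:Add1
c5: CDB Mul1=40; issue SUB r3<-Add2 | r0:Mul2,r1:11,r2:5,r3:Add2,r4:Add1
c6: issue SUB r4<-Add3 | r0:Mul2,r1:11,r2:5,r3:Add2,r4:Add3
c7: CDB Mul2=30; stall | r0:30,r1:11,r2:5,r3:Add2,r4:Add3
c8: stall | r0:30,r1:11,r2:5,r3:Add2,r4:Add3
c9: CDB Add1=41; issue ADD r3<-Add1 | r0:30,r1:11,r2:5,r3:Add1,r4:Add3
c10: CDB Add2=19; issue ADD r0<-Add2 | r0:Add2,r1:11,r2:5,r3:Add1,r4:Add3
c11: stall | r0:Add2,r1:11,r2:5,r3:Add1,r4:Add3
c12: CDB Add1=24; issue SUB r1<-Add1 | r0:Add2,r1:Add1,r2:5,r3:24,r4:Add3
c13: CDB Add3=-8 | r0:Add2,r1:Add1,r2:5,r3:24,r4:-8
c14: CDB Add2=54 | r0:54,r1:Add1,r2:5,r3:24,r4:-8

STATUS = VALUE -8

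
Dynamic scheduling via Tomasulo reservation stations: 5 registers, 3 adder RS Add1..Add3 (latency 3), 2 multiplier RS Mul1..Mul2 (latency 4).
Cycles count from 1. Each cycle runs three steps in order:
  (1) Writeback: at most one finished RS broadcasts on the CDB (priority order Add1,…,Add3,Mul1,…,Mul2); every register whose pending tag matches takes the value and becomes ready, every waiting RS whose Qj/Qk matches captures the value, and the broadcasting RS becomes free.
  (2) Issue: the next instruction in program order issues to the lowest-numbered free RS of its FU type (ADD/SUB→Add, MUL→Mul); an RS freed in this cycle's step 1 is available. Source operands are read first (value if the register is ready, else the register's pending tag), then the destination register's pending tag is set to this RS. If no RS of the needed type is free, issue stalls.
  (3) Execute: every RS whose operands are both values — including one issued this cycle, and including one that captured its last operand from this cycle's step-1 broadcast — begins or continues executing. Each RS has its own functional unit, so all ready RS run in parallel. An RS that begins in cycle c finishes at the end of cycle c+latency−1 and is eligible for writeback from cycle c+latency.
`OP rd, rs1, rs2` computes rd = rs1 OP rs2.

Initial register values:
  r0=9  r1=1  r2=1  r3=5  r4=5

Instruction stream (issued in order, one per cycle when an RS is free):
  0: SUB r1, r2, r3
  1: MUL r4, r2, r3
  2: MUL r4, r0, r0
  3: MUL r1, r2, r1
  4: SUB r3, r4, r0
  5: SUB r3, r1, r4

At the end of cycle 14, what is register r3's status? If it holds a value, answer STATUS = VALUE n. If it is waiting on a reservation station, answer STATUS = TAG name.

STATUS = VALUE -85

c1: issue SUB r1<-Add1 | r0:9,r1:Add1,r2:1,r3:5,r4:5
c2: issue MUL r4<-Mul1 | r0:9,r1:Add1,r2:1,r3:5,r4:Mul1
c3: issue MUL r4<-Mul2 | r0:9,r1:Add1,r2:1,r3:5,r4:Mul2
c4: CDB Add1=-4; stall | r0:9,r1:-4,r2:1,r3:5,r4:Mul2
c5: stall | r0:9,r1:-4,r2:1,r3:5,r4:Mul2
c6: CDB Mul1=5; issue MUL r1<-Mul1 | r0:9,r1:Mul1,r2:1,r3:5,r4:Mul2
c7: CDB Mul2=81; issue SUB r3<-Add1 | r0:9,r1:Mul1,r2:1,r3:Add1,r4:81
c8: issue SUB r3<-Add2 | r0:9,r1:Mul1,r2:1,r3:Add2,r4:81
c9: - | r0:9,r1:Mul1,r2:1,r3:Add2,r4:81
c10: CDB Add1=72 | r0:9,r1:Mul1,r2:1,r3:Add2,r4:81
c11: CDB Mul1=-4 | r0:9,r1:-4,r2:1,r3:Add2,r4:81
c12: - | r0:9,r1:-4,r2:1,r3:Add2,r4:81
c13: - | r0:9,r1:-4,r2:1,r3:Add2,r4:81
c14: CDB Add2=-85 | r0:9,r1:-4,r2:1,r3:-85,r4:81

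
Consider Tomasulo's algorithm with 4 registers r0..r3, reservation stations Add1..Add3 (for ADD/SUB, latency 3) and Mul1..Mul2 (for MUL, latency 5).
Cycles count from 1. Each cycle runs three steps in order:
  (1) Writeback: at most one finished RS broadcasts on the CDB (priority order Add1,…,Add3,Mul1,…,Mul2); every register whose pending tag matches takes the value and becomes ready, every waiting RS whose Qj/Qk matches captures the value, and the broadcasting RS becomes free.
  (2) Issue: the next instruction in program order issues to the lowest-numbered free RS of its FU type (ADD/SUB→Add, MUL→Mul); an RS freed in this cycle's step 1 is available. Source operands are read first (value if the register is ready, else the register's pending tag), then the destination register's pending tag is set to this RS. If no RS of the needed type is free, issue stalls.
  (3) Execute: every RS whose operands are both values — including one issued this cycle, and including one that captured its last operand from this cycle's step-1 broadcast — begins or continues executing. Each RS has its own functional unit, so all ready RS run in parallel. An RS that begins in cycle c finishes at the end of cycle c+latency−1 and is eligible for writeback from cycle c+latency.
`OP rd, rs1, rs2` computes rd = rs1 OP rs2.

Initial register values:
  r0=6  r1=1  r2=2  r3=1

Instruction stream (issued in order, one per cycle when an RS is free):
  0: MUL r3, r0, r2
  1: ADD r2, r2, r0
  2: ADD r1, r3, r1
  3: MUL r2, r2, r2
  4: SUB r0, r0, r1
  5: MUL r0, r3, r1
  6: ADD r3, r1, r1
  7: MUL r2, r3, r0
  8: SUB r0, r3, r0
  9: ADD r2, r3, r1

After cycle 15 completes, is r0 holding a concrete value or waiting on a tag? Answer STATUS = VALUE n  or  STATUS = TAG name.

STATUS = TAG Add2

c1: issue MUL r3<-Mul1 | r0:6,r1:1,r2:2,r3:Mul1
c2: issue ADD r2<-Add1 | r0:6,r1:1,r2:Add1,r3:Mul1
c3: issue ADD r1<-Add2 | r0:6,r1:Add2,r2:Add1,r3:Mul1
c4: issue MUL r2<-Mul2 | r0:6,r1:Add2,r2:Mul2,r3:Mul1
c5: CDB Add1=8; issue SUB r0<-Add1 | r0:Add1,r1:Add2,r2:Mul2,r3:Mul1
c6: CDB Mul1=12; issue MUL r0<-Mul1 | r0:Mul1,r1:Add2,r2:Mul2,r3:12
c7: issue ADD r3<-Add3 | r0:Mul1,r1:Add2,r2:Mul2,r3:Add3
c8: stall | r0:Mul1,r1:Add2,r2:Mul2,r3:Add3
c9: CDB Add2=13; stall | r0:Mul1,r1:13,r2:Mul2,r3:Add3
c10: CDB Mul2=64; issue MUL r2<-Mul2 | r0:Mul1,r1:13,r2:Mul2,r3:Add3
c11: issue SUB r0<-Add2 | r0:Add2,r1:13,r2:Mul2,r3:Add3
c12: CDB Add1=-7; issue ADD r2<-Add1 | r0:Add2,r1:13,r2:Add1,r3:Add3
c13: CDB Add3=26 | r0:Add2,r1:13,r2:Add1,r3:26
c14: CDB Mul1=156 | r0:Add2,r1:13,r2:Add1,r3:26
c15: - | r0:Add2,r1:13,r2:Add1,r3:26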